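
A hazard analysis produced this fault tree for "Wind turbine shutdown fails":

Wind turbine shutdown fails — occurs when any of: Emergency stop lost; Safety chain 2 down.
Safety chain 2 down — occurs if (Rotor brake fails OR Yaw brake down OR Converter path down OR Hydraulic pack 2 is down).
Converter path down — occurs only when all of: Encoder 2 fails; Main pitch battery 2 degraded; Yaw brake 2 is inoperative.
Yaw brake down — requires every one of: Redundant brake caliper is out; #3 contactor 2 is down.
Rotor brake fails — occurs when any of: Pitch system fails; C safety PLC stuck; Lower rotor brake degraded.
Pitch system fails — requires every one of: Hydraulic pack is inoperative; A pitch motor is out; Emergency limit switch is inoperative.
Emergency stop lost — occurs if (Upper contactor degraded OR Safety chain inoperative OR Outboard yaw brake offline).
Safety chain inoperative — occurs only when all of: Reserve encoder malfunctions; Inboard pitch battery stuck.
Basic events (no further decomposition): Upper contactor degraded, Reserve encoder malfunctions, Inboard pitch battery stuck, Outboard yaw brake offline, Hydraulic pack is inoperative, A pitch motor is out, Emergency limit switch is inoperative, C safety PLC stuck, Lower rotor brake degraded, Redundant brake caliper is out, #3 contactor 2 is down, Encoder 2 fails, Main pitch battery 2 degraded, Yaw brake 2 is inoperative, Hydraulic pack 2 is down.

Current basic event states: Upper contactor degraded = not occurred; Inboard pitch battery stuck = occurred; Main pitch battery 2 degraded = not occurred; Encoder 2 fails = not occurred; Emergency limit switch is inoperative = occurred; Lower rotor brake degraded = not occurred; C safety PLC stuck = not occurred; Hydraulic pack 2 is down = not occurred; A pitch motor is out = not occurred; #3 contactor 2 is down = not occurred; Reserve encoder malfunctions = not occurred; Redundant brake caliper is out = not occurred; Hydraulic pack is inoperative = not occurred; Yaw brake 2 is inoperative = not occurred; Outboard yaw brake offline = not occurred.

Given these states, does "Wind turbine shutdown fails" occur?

No

Safety chain inoperative [AND]: Reserve encoder malfunctions=not, Inboard pitch battery stuck=occurs → not all inputs occur → does not occur.
Emergency stop lost [OR]: Upper contactor degraded=not, Safety chain inoperative=not, Outboard yaw brake offline=not → no input occurs → does not occur.
Pitch system fails [AND]: Hydraulic pack is inoperative=not, A pitch motor is out=not, Emergency limit switch is inoperative=occurs → not all inputs occur → does not occur.
Rotor brake fails [OR]: Pitch system fails=not, C safety PLC stuck=not, Lower rotor brake degraded=not → no input occurs → does not occur.
Yaw brake down [AND]: Redundant brake caliper is out=not, #3 contactor 2 is down=not → not all inputs occur → does not occur.
Converter path down [AND]: Encoder 2 fails=not, Main pitch battery 2 degraded=not, Yaw brake 2 is inoperative=not → not all inputs occur → does not occur.
Safety chain 2 down [OR]: Rotor brake fails=not, Yaw brake down=not, Converter path down=not, Hydraulic pack 2 is down=not → no input occurs → does not occur.
Wind turbine shutdown fails [OR]: Emergency stop lost=not, Safety chain 2 down=not → no input occurs → does not occur.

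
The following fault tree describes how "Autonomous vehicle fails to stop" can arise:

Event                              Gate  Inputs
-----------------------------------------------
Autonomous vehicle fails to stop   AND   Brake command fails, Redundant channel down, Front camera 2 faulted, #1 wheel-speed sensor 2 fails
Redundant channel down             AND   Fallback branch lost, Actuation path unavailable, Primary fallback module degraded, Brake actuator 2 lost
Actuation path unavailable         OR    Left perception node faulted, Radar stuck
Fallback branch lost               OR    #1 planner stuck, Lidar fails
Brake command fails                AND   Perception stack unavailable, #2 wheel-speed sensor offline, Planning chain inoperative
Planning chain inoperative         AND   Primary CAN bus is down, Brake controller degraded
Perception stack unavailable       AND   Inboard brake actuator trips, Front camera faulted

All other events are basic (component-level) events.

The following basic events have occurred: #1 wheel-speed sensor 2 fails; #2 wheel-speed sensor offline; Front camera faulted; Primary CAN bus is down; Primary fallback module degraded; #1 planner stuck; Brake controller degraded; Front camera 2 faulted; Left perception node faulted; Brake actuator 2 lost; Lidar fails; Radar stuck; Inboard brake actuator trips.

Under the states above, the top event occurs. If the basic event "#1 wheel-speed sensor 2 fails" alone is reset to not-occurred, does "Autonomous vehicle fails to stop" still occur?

Counterfactual: set "#1 wheel-speed sensor 2 fails" to not occurred.
Perception stack unavailable [AND]: Inboard brake actuator trips=occurs, Front camera faulted=occurs → all inputs occur → occurs.
Planning chain inoperative [AND]: Primary CAN bus is down=occurs, Brake controller degraded=occurs → all inputs occur → occurs.
Brake command fails [AND]: Perception stack unavailable=occurs, #2 wheel-speed sensor offline=occurs, Planning chain inoperative=occurs → all inputs occur → occurs.
Fallback branch lost [OR]: #1 planner stuck=occurs, Lidar fails=occurs → at least one input occurs → occurs.
Actuation path unavailable [OR]: Left perception node faulted=occurs, Radar stuck=occurs → at least one input occurs → occurs.
Redundant channel down [AND]: Fallback branch lost=occurs, Actuation path unavailable=occurs, Primary fallback module degraded=occurs, Brake actuator 2 lost=occurs → all inputs occur → occurs.
Autonomous vehicle fails to stop [AND]: Brake command fails=occurs, Redundant channel down=occurs, Front camera 2 faulted=occurs, #1 wheel-speed sensor 2 fails=not → not all inputs occur → does not occur.

No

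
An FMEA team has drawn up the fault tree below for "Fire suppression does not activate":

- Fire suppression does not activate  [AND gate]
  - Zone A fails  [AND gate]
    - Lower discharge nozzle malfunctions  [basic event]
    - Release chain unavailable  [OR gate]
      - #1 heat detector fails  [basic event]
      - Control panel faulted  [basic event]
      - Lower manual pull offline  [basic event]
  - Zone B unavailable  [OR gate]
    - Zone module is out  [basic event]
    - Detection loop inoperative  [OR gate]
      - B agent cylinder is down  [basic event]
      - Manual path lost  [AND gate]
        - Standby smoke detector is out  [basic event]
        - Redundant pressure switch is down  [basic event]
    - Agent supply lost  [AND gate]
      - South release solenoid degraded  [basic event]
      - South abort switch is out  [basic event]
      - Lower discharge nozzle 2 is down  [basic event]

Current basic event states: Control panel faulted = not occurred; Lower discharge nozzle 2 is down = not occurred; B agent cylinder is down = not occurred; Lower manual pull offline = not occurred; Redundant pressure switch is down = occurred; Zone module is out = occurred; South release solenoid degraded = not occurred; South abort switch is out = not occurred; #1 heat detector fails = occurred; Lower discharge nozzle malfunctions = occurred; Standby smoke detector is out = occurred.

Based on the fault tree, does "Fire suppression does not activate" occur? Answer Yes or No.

Release chain unavailable [OR]: #1 heat detector fails=occurs, Control panel faulted=not, Lower manual pull offline=not → at least one input occurs → occurs.
Zone A fails [AND]: Lower discharge nozzle malfunctions=occurs, Release chain unavailable=occurs → all inputs occur → occurs.
Manual path lost [AND]: Standby smoke detector is out=occurs, Redundant pressure switch is down=occurs → all inputs occur → occurs.
Detection loop inoperative [OR]: B agent cylinder is down=not, Manual path lost=occurs → at least one input occurs → occurs.
Agent supply lost [AND]: South release solenoid degraded=not, South abort switch is out=not, Lower discharge nozzle 2 is down=not → not all inputs occur → does not occur.
Zone B unavailable [OR]: Zone module is out=occurs, Detection loop inoperative=occurs, Agent supply lost=not → at least one input occurs → occurs.
Fire suppression does not activate [AND]: Zone A fails=occurs, Zone B unavailable=occurs → all inputs occur → occurs.

Yes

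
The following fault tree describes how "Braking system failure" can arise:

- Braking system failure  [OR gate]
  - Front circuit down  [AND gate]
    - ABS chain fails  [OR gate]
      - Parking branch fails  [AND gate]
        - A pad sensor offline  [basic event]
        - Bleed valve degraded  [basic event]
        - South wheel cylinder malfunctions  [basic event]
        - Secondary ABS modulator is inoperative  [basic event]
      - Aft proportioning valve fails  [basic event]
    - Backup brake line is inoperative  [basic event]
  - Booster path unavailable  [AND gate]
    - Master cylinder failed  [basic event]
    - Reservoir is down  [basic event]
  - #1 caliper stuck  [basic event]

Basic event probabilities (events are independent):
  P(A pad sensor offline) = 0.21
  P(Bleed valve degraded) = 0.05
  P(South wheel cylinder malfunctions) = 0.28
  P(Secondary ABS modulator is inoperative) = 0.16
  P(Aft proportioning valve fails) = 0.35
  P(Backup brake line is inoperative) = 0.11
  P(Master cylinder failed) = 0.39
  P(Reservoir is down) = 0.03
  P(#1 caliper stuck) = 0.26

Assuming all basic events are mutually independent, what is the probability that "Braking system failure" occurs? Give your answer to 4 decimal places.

0.2968

P(Parking branch fails) [AND] = 0.21 × 0.05 × 0.28 × 0.16 = 0.000470
P(ABS chain fails) [OR] = 1 − (1−0.000470) × (1−0.35) = 0.350306
P(Front circuit down) [AND] = 0.350306 × 0.11 = 0.038534
P(Booster path unavailable) [AND] = 0.39 × 0.03 = 0.011700
P(Braking system failure) [OR] = 1 − (1−0.038534) × (1−0.011700) × (1−0.26) = 0.296840
Rounded to 4 decimal places: P(Braking system failure) ≈ 0.2968.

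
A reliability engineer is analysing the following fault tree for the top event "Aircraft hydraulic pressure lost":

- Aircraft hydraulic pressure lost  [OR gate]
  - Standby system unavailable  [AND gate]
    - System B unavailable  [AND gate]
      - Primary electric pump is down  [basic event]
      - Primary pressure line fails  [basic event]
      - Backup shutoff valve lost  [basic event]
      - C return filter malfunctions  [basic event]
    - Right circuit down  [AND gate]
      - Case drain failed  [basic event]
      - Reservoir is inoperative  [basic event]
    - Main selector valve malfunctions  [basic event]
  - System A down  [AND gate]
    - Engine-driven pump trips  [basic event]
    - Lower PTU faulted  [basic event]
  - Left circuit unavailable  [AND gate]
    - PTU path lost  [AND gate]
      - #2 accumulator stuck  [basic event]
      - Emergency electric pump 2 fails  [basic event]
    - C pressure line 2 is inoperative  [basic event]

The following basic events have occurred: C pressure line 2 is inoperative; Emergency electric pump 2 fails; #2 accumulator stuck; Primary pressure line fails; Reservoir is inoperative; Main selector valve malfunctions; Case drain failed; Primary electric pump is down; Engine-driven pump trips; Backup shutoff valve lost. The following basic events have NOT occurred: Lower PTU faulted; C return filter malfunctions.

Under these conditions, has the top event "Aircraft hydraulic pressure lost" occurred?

Yes

System B unavailable [AND]: Primary electric pump is down=occurs, Primary pressure line fails=occurs, Backup shutoff valve lost=occurs, C return filter malfunctions=not → not all inputs occur → does not occur.
Right circuit down [AND]: Case drain failed=occurs, Reservoir is inoperative=occurs → all inputs occur → occurs.
Standby system unavailable [AND]: System B unavailable=not, Right circuit down=occurs, Main selector valve malfunctions=occurs → not all inputs occur → does not occur.
System A down [AND]: Engine-driven pump trips=occurs, Lower PTU faulted=not → not all inputs occur → does not occur.
PTU path lost [AND]: #2 accumulator stuck=occurs, Emergency electric pump 2 fails=occurs → all inputs occur → occurs.
Left circuit unavailable [AND]: PTU path lost=occurs, C pressure line 2 is inoperative=occurs → all inputs occur → occurs.
Aircraft hydraulic pressure lost [OR]: Standby system unavailable=not, System A down=not, Left circuit unavailable=occurs → at least one input occurs → occurs.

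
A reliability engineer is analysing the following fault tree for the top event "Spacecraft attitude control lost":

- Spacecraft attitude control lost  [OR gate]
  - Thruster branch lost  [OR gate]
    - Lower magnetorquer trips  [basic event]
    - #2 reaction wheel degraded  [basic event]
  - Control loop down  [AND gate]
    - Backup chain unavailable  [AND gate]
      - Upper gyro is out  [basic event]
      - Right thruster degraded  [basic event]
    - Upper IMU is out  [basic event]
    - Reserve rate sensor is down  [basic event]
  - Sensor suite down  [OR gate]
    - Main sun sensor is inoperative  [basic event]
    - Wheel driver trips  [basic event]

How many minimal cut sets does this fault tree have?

5

Thruster branch lost [OR]: union of children's cut sets → 2 cut set(s).
Backup chain unavailable [AND]: one cut set from each child combined → 1 × 1 = 1 cut set(s).
Control loop down [AND]: one cut set from each child combined → 1 × 1 × 1 = 1 cut set(s).
Sensor suite down [OR]: union of children's cut sets → 2 cut set(s).
Spacecraft attitude control lost [OR]: union of children's cut sets → 5 cut set(s).
Minimal cut sets: {Lower magnetorquer trips}; {#2 reaction wheel degraded}; {Reserve rate sensor is down, Right thruster degraded, Upper IMU is out, Upper gyro is out}; {Main sun sensor is inoperative}; {Wheel driver trips}.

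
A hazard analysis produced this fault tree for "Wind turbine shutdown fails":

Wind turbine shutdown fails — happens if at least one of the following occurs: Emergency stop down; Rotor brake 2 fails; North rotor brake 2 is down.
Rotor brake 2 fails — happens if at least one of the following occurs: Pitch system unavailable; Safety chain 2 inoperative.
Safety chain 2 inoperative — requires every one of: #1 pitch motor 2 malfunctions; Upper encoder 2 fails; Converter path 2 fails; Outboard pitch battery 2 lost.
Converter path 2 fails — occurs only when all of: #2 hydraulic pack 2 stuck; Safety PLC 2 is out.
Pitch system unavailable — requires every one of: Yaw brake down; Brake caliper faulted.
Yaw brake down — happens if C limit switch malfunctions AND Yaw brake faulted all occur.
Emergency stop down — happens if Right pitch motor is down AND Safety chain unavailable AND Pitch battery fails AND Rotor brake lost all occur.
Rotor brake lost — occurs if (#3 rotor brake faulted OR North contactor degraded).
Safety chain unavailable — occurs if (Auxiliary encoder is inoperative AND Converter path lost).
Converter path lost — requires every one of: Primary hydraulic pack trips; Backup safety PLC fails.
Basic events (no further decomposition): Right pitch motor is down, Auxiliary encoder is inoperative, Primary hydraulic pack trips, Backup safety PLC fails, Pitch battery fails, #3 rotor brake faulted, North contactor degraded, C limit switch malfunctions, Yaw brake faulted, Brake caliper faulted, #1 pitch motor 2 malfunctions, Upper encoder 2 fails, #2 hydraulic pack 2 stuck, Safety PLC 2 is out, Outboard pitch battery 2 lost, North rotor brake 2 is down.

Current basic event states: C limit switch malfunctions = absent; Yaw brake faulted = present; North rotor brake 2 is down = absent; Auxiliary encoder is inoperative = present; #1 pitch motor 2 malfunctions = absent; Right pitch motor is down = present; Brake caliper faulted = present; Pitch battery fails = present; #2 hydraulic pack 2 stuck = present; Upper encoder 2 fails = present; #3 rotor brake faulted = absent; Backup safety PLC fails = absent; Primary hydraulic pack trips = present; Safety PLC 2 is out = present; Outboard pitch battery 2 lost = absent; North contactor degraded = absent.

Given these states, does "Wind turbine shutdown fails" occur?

Converter path lost [AND]: Primary hydraulic pack trips=occurs, Backup safety PLC fails=not → not all inputs occur → does not occur.
Safety chain unavailable [AND]: Auxiliary encoder is inoperative=occurs, Converter path lost=not → not all inputs occur → does not occur.
Rotor brake lost [OR]: #3 rotor brake faulted=not, North contactor degraded=not → no input occurs → does not occur.
Emergency stop down [AND]: Right pitch motor is down=occurs, Safety chain unavailable=not, Pitch battery fails=occurs, Rotor brake lost=not → not all inputs occur → does not occur.
Yaw brake down [AND]: C limit switch malfunctions=not, Yaw brake faulted=occurs → not all inputs occur → does not occur.
Pitch system unavailable [AND]: Yaw brake down=not, Brake caliper faulted=occurs → not all inputs occur → does not occur.
Converter path 2 fails [AND]: #2 hydraulic pack 2 stuck=occurs, Safety PLC 2 is out=occurs → all inputs occur → occurs.
Safety chain 2 inoperative [AND]: #1 pitch motor 2 malfunctions=not, Upper encoder 2 fails=occurs, Converter path 2 fails=occurs, Outboard pitch battery 2 lost=not → not all inputs occur → does not occur.
Rotor brake 2 fails [OR]: Pitch system unavailable=not, Safety chain 2 inoperative=not → no input occurs → does not occur.
Wind turbine shutdown fails [OR]: Emergency stop down=not, Rotor brake 2 fails=not, North rotor brake 2 is down=not → no input occurs → does not occur.

No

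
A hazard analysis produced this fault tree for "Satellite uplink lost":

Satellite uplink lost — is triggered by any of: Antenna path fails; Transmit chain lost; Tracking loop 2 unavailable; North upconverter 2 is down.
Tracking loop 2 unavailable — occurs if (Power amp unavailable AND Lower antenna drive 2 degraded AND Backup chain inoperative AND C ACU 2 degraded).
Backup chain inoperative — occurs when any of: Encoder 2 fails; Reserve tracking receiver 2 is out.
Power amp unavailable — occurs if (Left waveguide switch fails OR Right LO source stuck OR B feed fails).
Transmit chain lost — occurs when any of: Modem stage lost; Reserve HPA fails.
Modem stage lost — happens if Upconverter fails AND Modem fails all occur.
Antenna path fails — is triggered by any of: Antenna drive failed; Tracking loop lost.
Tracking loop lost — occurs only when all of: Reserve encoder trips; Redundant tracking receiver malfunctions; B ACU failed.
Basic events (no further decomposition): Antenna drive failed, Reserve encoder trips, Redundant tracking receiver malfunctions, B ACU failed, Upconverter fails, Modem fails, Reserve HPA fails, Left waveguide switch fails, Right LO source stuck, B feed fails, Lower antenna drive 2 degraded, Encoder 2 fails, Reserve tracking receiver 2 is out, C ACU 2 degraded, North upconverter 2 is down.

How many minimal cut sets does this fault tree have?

Tracking loop lost [AND]: one cut set from each child combined → 1 × 1 × 1 = 1 cut set(s).
Antenna path fails [OR]: union of children's cut sets → 2 cut set(s).
Modem stage lost [AND]: one cut set from each child combined → 1 × 1 = 1 cut set(s).
Transmit chain lost [OR]: union of children's cut sets → 2 cut set(s).
Power amp unavailable [OR]: union of children's cut sets → 3 cut set(s).
Backup chain inoperative [OR]: union of children's cut sets → 2 cut set(s).
Tracking loop 2 unavailable [AND]: one cut set from each child combined → 3 × 1 × 2 × 1 = 6 cut set(s).
Satellite uplink lost [OR]: union of children's cut sets → 11 cut set(s).

11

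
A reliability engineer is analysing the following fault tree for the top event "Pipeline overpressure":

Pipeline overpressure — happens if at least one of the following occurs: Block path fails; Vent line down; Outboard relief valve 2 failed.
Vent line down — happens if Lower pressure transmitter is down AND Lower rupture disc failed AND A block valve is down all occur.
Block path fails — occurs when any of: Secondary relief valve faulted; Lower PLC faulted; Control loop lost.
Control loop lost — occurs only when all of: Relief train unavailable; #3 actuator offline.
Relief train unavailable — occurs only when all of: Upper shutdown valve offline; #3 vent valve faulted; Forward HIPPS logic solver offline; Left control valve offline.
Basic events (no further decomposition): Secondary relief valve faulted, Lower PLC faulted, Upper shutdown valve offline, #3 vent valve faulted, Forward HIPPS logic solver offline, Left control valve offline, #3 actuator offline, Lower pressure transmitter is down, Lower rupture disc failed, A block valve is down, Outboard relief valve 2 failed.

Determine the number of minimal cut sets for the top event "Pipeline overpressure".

Relief train unavailable [AND]: one cut set from each child combined → 1 × 1 × 1 × 1 = 1 cut set(s).
Control loop lost [AND]: one cut set from each child combined → 1 × 1 = 1 cut set(s).
Block path fails [OR]: union of children's cut sets → 3 cut set(s).
Vent line down [AND]: one cut set from each child combined → 1 × 1 × 1 = 1 cut set(s).
Pipeline overpressure [OR]: union of children's cut sets → 5 cut set(s).
Minimal cut sets: {Secondary relief valve faulted}; {Lower PLC faulted}; {#3 actuator offline, #3 vent valve faulted, Forward HIPPS logic solver offline, Left control valve offline, Upper shutdown valve offline}; {A block valve is down, Lower pressure transmitter is down, Lower rupture disc failed}; {Outboard relief valve 2 failed}.

5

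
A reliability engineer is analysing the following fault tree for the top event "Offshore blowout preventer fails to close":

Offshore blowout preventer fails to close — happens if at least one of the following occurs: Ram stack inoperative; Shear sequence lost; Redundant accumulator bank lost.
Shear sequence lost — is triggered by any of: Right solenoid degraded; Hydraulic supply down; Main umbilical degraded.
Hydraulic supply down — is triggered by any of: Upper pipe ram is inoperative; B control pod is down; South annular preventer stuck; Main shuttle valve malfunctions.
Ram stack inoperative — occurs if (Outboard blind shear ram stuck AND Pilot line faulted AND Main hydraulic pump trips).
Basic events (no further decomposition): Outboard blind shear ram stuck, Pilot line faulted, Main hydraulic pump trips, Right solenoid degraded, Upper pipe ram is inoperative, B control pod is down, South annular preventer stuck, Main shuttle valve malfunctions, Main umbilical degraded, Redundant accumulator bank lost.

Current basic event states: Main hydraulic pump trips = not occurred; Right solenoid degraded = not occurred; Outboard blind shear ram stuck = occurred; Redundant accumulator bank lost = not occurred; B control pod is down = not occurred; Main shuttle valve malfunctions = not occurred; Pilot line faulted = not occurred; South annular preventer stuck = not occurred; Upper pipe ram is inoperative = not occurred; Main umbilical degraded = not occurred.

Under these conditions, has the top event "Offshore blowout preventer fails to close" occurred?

No

Ram stack inoperative [AND]: Outboard blind shear ram stuck=occurs, Pilot line faulted=not, Main hydraulic pump trips=not → not all inputs occur → does not occur.
Hydraulic supply down [OR]: Upper pipe ram is inoperative=not, B control pod is down=not, South annular preventer stuck=not, Main shuttle valve malfunctions=not → no input occurs → does not occur.
Shear sequence lost [OR]: Right solenoid degraded=not, Hydraulic supply down=not, Main umbilical degraded=not → no input occurs → does not occur.
Offshore blowout preventer fails to close [OR]: Ram stack inoperative=not, Shear sequence lost=not, Redundant accumulator bank lost=not → no input occurs → does not occur.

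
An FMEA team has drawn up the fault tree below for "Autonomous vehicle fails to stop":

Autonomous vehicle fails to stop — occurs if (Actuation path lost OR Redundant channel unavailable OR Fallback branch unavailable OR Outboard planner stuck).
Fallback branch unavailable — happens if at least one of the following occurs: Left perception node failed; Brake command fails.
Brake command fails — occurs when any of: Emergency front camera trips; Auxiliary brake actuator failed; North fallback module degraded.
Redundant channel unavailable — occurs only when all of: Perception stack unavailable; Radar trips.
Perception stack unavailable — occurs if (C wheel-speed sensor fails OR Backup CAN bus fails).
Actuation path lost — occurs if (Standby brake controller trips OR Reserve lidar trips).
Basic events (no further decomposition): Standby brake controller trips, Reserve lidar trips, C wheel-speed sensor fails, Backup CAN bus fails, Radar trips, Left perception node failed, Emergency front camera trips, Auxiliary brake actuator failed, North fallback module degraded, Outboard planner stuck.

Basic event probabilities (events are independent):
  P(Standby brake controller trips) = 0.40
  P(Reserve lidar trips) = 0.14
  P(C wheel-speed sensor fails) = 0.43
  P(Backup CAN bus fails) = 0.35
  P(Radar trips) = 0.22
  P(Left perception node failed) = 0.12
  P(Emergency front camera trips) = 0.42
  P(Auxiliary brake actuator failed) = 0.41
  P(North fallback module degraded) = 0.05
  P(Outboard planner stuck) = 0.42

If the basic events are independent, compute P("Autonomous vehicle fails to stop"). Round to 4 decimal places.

P(Actuation path lost) [OR] = 1 − (1−0.40) × (1−0.14) = 0.484000
P(Perception stack unavailable) [OR] = 1 − (1−0.43) × (1−0.35) = 0.629500
P(Redundant channel unavailable) [AND] = 0.629500 × 0.22 = 0.138490
P(Brake command fails) [OR] = 1 − (1−0.42) × (1−0.41) × (1−0.05) = 0.674910
P(Fallback branch unavailable) [OR] = 1 − (1−0.12) × (1−0.674910) = 0.713921
P(Autonomous vehicle fails to stop) [OR] = 1 − (1−0.484000) × (1−0.138490) × (1−0.713921) × (1−0.42) = 0.926239
Rounded to 4 decimal places: P(Autonomous vehicle fails to stop) ≈ 0.9262.

0.9262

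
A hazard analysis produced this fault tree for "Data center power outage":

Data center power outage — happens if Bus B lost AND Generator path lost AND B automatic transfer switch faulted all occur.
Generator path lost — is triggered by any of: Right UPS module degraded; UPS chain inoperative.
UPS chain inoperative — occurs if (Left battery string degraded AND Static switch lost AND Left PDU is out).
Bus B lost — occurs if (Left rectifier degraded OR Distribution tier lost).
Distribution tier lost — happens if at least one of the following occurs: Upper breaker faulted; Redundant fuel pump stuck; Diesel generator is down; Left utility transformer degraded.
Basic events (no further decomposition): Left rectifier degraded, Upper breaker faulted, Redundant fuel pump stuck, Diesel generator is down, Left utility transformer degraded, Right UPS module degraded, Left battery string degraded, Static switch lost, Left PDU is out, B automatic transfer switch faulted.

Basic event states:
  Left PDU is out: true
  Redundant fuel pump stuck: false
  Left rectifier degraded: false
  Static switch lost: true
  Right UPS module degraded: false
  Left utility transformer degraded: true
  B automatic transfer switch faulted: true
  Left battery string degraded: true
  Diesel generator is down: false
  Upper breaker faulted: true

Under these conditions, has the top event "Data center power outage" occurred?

Distribution tier lost [OR]: Upper breaker faulted=occurs, Redundant fuel pump stuck=not, Diesel generator is down=not, Left utility transformer degraded=occurs → at least one input occurs → occurs.
Bus B lost [OR]: Left rectifier degraded=not, Distribution tier lost=occurs → at least one input occurs → occurs.
UPS chain inoperative [AND]: Left battery string degraded=occurs, Static switch lost=occurs, Left PDU is out=occurs → all inputs occur → occurs.
Generator path lost [OR]: Right UPS module degraded=not, UPS chain inoperative=occurs → at least one input occurs → occurs.
Data center power outage [AND]: Bus B lost=occurs, Generator path lost=occurs, B automatic transfer switch faulted=occurs → all inputs occur → occurs.

Yes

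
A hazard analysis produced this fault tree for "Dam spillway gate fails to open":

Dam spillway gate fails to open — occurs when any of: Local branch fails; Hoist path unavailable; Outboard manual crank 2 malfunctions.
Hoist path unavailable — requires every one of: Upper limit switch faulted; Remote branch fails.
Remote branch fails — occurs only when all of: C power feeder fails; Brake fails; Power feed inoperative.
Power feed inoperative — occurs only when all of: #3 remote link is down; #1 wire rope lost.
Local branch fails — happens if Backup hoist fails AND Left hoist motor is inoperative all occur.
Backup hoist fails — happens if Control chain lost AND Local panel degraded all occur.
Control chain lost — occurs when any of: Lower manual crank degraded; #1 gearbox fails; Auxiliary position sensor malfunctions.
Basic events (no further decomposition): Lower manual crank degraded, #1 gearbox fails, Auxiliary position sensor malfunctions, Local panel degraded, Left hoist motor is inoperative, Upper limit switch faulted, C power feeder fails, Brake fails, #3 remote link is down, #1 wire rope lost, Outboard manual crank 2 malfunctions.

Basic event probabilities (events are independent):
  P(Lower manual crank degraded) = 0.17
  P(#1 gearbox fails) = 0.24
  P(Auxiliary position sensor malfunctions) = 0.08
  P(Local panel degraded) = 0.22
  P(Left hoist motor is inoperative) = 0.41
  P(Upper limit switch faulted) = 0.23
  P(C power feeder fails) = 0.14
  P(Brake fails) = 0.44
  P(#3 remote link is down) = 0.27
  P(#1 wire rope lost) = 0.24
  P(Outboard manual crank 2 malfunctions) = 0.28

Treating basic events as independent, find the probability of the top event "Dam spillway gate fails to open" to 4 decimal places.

0.3079

P(Control chain lost) [OR] = 1 − (1−0.17) × (1−0.24) × (1−0.08) = 0.419664
P(Backup hoist fails) [AND] = 0.419664 × 0.22 = 0.092326
P(Local branch fails) [AND] = 0.092326 × 0.41 = 0.037854
P(Power feed inoperative) [AND] = 0.27 × 0.24 = 0.064800
P(Remote branch fails) [AND] = 0.14 × 0.44 × 0.064800 = 0.003992
P(Hoist path unavailable) [AND] = 0.23 × 0.003992 = 0.000918
P(Dam spillway gate fails to open) [OR] = 1 − (1−0.037854) × (1−0.000918) × (1−0.28) = 0.307891
Rounded to 4 decimal places: P(Dam spillway gate fails to open) ≈ 0.3079.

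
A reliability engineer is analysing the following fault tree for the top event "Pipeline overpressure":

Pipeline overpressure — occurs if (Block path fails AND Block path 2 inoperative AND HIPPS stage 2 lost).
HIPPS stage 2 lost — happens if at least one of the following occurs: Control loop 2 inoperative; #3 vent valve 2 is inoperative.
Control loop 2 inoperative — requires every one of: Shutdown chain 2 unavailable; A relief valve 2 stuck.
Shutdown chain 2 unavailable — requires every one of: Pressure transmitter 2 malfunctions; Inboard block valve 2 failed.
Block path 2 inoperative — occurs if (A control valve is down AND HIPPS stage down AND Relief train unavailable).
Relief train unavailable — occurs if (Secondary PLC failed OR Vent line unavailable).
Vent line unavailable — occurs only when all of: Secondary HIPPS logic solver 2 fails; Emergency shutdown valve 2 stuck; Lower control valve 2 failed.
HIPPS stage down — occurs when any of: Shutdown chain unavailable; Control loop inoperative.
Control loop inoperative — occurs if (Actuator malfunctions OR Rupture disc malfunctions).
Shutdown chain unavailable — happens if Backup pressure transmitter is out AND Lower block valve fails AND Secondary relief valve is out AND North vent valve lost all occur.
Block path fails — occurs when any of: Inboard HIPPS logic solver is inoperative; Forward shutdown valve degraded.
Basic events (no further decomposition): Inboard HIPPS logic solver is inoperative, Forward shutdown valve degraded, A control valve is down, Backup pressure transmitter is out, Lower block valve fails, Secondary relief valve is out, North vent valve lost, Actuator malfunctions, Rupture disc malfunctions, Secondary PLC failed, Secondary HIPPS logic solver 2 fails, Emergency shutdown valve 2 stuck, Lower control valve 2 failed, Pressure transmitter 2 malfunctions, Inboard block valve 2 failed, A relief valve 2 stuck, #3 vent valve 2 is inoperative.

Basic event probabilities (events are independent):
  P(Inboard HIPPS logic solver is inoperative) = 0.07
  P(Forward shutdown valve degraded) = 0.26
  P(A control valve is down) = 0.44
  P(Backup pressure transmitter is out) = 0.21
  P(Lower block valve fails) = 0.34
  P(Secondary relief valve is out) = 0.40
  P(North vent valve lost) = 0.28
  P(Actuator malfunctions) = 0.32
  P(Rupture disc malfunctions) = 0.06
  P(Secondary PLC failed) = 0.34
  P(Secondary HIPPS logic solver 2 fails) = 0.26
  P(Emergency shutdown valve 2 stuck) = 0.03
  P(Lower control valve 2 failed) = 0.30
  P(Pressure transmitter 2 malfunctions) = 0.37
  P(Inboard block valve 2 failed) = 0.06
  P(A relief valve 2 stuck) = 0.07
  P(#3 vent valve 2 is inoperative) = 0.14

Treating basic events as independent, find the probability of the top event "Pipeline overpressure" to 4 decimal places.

P(Block path fails) [OR] = 1 − (1−0.07) × (1−0.26) = 0.311800
P(Shutdown chain unavailable) [AND] = 0.21 × 0.34 × 0.40 × 0.28 = 0.007997
P(Control loop inoperative) [OR] = 1 − (1−0.32) × (1−0.06) = 0.360800
P(HIPPS stage down) [OR] = 1 − (1−0.007997) × (1−0.360800) = 0.365912
P(Vent line unavailable) [AND] = 0.26 × 0.03 × 0.30 = 0.002340
P(Relief train unavailable) [OR] = 1 − (1−0.34) × (1−0.002340) = 0.341544
P(Block path 2 inoperative) [AND] = 0.44 × 0.365912 × 0.341544 = 0.054989
P(Shutdown chain 2 unavailable) [AND] = 0.37 × 0.06 = 0.022200
P(Control loop 2 inoperative) [AND] = 0.022200 × 0.07 = 0.001554
P(HIPPS stage 2 lost) [OR] = 1 − (1−0.001554) × (1−0.14) = 0.141336
P(Pipeline overpressure) [AND] = 0.311800 × 0.054989 × 0.141336 = 0.002423
Rounded to 4 decimal places: P(Pipeline overpressure) ≈ 0.0024.

0.0024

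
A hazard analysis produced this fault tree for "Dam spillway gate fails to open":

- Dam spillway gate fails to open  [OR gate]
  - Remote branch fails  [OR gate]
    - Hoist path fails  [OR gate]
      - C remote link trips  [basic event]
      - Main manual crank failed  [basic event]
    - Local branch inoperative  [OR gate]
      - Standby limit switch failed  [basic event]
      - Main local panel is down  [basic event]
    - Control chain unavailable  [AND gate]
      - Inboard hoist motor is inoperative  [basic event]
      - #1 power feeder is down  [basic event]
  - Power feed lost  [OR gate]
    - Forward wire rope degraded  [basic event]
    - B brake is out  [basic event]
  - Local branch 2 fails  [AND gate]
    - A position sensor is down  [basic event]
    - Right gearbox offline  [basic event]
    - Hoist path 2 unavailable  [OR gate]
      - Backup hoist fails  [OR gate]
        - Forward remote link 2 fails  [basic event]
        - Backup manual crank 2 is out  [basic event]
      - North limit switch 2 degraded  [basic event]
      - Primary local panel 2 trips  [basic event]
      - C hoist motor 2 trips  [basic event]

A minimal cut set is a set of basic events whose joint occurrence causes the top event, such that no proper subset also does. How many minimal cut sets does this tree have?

12

Hoist path fails [OR]: union of children's cut sets → 2 cut set(s).
Local branch inoperative [OR]: union of children's cut sets → 2 cut set(s).
Control chain unavailable [AND]: one cut set from each child combined → 1 × 1 = 1 cut set(s).
Remote branch fails [OR]: union of children's cut sets → 5 cut set(s).
Power feed lost [OR]: union of children's cut sets → 2 cut set(s).
Backup hoist fails [OR]: union of children's cut sets → 2 cut set(s).
Hoist path 2 unavailable [OR]: union of children's cut sets → 5 cut set(s).
Local branch 2 fails [AND]: one cut set from each child combined → 1 × 1 × 5 = 5 cut set(s).
Dam spillway gate fails to open [OR]: union of children's cut sets → 12 cut set(s).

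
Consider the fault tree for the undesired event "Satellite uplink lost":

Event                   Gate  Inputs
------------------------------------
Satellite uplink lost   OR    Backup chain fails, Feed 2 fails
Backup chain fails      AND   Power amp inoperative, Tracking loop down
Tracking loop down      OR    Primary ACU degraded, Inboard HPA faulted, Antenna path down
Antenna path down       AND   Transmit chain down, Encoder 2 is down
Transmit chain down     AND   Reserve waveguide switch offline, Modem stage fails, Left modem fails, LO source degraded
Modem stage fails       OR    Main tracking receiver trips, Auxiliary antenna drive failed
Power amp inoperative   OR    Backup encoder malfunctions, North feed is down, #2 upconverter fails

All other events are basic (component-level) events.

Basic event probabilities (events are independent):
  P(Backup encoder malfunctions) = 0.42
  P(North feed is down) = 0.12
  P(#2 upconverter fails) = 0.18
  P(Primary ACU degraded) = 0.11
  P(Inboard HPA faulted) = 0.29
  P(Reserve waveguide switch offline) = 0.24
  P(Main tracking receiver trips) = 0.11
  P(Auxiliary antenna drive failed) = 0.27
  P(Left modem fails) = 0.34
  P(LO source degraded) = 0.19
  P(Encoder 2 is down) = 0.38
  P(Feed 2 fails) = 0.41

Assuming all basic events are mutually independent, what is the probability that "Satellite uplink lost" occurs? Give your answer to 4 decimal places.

P(Power amp inoperative) [OR] = 1 − (1−0.42) × (1−0.12) × (1−0.18) = 0.581472
P(Modem stage fails) [OR] = 1 − (1−0.11) × (1−0.27) = 0.350300
P(Transmit chain down) [AND] = 0.24 × 0.350300 × 0.34 × 0.19 = 0.005431
P(Antenna path down) [AND] = 0.005431 × 0.38 = 0.002064
P(Tracking loop down) [OR] = 1 − (1−0.11) × (1−0.29) × (1−0.002064) = 0.369404
P(Backup chain fails) [AND] = 0.581472 × 0.369404 = 0.214798
P(Satellite uplink lost) [OR] = 1 − (1−0.214798) × (1−0.41) = 0.536731
Rounded to 4 decimal places: P(Satellite uplink lost) ≈ 0.5367.

0.5367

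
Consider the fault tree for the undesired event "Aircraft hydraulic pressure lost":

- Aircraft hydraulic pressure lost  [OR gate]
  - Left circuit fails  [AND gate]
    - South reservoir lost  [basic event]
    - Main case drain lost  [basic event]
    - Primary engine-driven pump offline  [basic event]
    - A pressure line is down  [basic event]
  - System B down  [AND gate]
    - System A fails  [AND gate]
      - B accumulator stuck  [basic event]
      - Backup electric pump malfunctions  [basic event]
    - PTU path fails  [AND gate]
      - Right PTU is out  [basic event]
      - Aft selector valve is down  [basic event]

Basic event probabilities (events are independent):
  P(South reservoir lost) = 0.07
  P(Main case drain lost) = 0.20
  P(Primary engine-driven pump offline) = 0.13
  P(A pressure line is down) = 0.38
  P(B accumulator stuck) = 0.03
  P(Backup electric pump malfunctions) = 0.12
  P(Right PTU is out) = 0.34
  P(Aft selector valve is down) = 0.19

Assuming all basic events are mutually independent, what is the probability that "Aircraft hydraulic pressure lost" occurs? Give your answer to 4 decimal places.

P(Left circuit fails) [AND] = 0.07 × 0.20 × 0.13 × 0.38 = 0.000692
P(System A fails) [AND] = 0.03 × 0.12 = 0.003600
P(PTU path fails) [AND] = 0.34 × 0.19 = 0.064600
P(System B down) [AND] = 0.003600 × 0.064600 = 0.000233
P(Aircraft hydraulic pressure lost) [OR] = 1 − (1−0.000692) × (1−0.000233) = 0.000925
Rounded to 4 decimal places: P(Aircraft hydraulic pressure lost) ≈ 0.0009.

0.0009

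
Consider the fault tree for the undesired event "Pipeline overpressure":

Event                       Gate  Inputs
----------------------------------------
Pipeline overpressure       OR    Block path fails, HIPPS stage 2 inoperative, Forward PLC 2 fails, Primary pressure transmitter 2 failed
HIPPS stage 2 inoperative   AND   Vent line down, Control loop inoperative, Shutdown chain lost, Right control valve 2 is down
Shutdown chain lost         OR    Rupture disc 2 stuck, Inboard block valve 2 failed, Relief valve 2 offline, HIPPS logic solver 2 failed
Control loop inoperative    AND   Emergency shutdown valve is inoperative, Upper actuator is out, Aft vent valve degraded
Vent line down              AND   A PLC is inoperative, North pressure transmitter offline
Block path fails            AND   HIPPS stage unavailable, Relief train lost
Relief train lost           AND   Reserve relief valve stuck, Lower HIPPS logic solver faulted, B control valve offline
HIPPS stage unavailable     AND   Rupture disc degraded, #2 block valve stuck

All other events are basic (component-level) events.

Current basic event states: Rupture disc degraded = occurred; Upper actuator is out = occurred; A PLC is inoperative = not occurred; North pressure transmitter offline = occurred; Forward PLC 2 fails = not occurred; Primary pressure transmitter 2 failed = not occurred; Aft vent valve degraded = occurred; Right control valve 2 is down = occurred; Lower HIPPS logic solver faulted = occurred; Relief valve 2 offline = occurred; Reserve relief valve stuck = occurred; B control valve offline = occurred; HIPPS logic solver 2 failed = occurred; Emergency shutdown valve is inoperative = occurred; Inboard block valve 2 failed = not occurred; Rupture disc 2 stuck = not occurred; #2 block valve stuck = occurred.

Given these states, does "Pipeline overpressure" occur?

Yes

HIPPS stage unavailable [AND]: Rupture disc degraded=occurs, #2 block valve stuck=occurs → all inputs occur → occurs.
Relief train lost [AND]: Reserve relief valve stuck=occurs, Lower HIPPS logic solver faulted=occurs, B control valve offline=occurs → all inputs occur → occurs.
Block path fails [AND]: HIPPS stage unavailable=occurs, Relief train lost=occurs → all inputs occur → occurs.
Vent line down [AND]: A PLC is inoperative=not, North pressure transmitter offline=occurs → not all inputs occur → does not occur.
Control loop inoperative [AND]: Emergency shutdown valve is inoperative=occurs, Upper actuator is out=occurs, Aft vent valve degraded=occurs → all inputs occur → occurs.
Shutdown chain lost [OR]: Rupture disc 2 stuck=not, Inboard block valve 2 failed=not, Relief valve 2 offline=occurs, HIPPS logic solver 2 failed=occurs → at least one input occurs → occurs.
HIPPS stage 2 inoperative [AND]: Vent line down=not, Control loop inoperative=occurs, Shutdown chain lost=occurs, Right control valve 2 is down=occurs → not all inputs occur → does not occur.
Pipeline overpressure [OR]: Block path fails=occurs, HIPPS stage 2 inoperative=not, Forward PLC 2 fails=not, Primary pressure transmitter 2 failed=not → at least one input occurs → occurs.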